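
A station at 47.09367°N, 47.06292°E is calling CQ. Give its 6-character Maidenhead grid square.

LN37mc

Add 180° to longitude and 90° to latitude: 227.0629, 137.0937.
Field (20°×10°, letters A–R): 227.0629/20 → 11 → L, 137.0937/10 → 13 → N; chars LN.
Square (2°×1°, digits 0–9): 7.0629/2 → 3, 7.0937/1 → 7; chars 37.
Subsquare (5′×2.5′, letters a–x): 1.0629/0.0833333 → 12 → m, 0.0937/0.0416667 → 2 → c; chars mc.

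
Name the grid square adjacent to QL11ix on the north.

Latitude subsquare x = 23; +1 → 24, wraps to 0 = a, carry into square.
Latitude square 1; +1 → 2.
The longitude characters are unchanged.

QL12ia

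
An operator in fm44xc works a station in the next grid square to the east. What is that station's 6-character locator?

Longitude subsquare x = 23; +1 → 24, wraps to 0 = a, carry into square.
Longitude square 4; +1 → 5.
The latitude characters are unchanged.

FM54ac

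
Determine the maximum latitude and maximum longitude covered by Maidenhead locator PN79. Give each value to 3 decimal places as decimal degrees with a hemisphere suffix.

50.000° N, 136.000° E

Field P=15, N=13: +15·20° lon, +13·10° lat → SW at lon 120°, lat 40°.
Square 7, 9: +7·2° lon, +9·1° lat → SW at lon 134°, lat 49°.
Cell spans 2° lon × 1° lat. NE corner is SW corner plus one full cell.
latitude 50.000° N, longitude 136.000° E.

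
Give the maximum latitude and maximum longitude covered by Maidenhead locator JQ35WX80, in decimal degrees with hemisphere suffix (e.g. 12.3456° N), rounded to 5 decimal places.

Field J=9, Q=16: +9·20° lon, +16·10° lat → SW at lon 0°, lat 70°.
Square 3, 5: +3·2° lon, +5·1° lat → SW at lon 6°, lat 75°.
Subsquare w=22, x=23: +22·0.0833333° lon, +23·0.0416667° lat → SW at lon 7.83333°, lat 75.9583°.
Extended square 8, 0: +8·0.00833333° lon, +0·0.00416667° lat → SW at lon 7.9°, lat 75.9583°.
Cell spans 0.00833333° lon × 0.00416667° lat. NE corner is SW corner plus one full cell.
latitude 75.96250° N, longitude 7.90833° E.

75.96250° N, 7.90833° E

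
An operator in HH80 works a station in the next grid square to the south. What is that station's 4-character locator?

HG89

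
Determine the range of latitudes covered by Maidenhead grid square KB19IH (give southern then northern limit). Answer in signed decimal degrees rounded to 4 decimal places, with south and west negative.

Field K=10, B=1: +10·20° lon, +1·10° lat → SW at lon 20°, lat -80°.
Square 1, 9: +1·2° lon, +9·1° lat → SW at lon 22°, lat -71°.
Subsquare i=8, h=7: +8·0.0833333° lon, +7·0.0416667° lat → SW at lon 22.6667°, lat -70.7083°.
Cell spans 0.0833333° lon × 0.0416667° lat.
south -70.7083, north -70.6667.

-70.7083, -70.6667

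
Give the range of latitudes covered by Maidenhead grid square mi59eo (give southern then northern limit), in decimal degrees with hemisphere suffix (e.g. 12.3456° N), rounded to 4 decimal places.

0.4167° S, 0.3750° S

Field M=12, I=8: +12·20° lon, +8·10° lat → SW at lon 60°, lat -10°.
Square 5, 9: +5·2° lon, +9·1° lat → SW at lon 70°, lat -1°.
Subsquare e=4, o=14: +4·0.0833333° lon, +14·0.0416667° lat → SW at lon 70.3333°, lat -0.416667°.
Cell spans 0.0833333° lon × 0.0416667° lat.
south 0.4167° S, north 0.3750° S.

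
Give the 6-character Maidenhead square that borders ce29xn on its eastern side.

Longitude subsquare x = 23; +1 → 24, wraps to 0 = a, carry into square.
Longitude square 2; +1 → 3.
The latitude characters are unchanged.

CE39an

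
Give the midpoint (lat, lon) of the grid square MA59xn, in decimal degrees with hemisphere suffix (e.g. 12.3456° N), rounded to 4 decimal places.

80.4375° S, 71.9583° E

Field M=12, A=0: +12·20° lon, +0·10° lat → SW at lon 60°, lat -90°.
Square 5, 9: +5·2° lon, +9·1° lat → SW at lon 70°, lat -81°.
Subsquare x=23, n=13: +23·0.0833333° lon, +13·0.0416667° lat → SW at lon 71.9167°, lat -80.4583°.
Cell spans 0.0833333° lon × 0.0416667° lat. Centre is SW corner plus half of each.
latitude 80.4375° S, longitude 71.9583° E.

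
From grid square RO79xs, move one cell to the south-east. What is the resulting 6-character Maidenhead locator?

Longitude subsquare x = 23; +1 → 24, wraps to 0 = a, carry into square.
Longitude square 7; +1 → 8.
Latitude subsquare s = 18; −1 → 17 = r.

RO89ar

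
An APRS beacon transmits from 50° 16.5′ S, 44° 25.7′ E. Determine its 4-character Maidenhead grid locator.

Offset from 180°W / 90°S: lon 224.43°, lat 39.73°.
Field: lon ⌊224.43/20⌋ = 11 → L; lat ⌊39.73/10⌋ = 3 → D.
Square: lon ⌊4.43/2⌋ = 2; lat ⌊9.73/1⌋ = 9.

LD29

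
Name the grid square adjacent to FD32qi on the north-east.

FD32rj

Longitude subsquare q = 16; +1 → 17 = r.
Latitude subsquare i = 8; +1 → 9 = j.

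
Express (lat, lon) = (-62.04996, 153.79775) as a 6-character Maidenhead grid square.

QC67vw

Offset from 180°W / 90°S: lon 333.7978°, lat 27.9500°.
Field: 333.7978/20 → 16 → Q, 27.9500/10 → 2 → C; chars QC.
Square: 13.7978/2 → 6, 7.9500/1 → 7; chars 67.
Subsquare: 1.7978/0.0833333 → 21 → v, 0.9500/0.0416667 → 22 → w; chars vw.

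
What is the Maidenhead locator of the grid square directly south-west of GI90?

GH89

Longitude square 9; −1 → 8.
Latitude square 0; −1 → -1, wraps to 9, carry into field.
Latitude field I = 8; −1 → 7 = H.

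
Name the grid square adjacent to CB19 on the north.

CC10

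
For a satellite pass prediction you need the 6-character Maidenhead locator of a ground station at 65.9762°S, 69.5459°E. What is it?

MC44sa

Add 180° to longitude and 90° to latitude: 249.5459, 24.0238.
Field: 249.5459/20 → 12 → M, 24.0238/10 → 2 → C; chars MC.
Square: 9.5459/2 → 4, 4.0238/1 → 4; chars 44.
Subsquare: 1.5459/0.0833333 → 18 → s, 0.0238/0.0416667 → 0 → a; chars sa.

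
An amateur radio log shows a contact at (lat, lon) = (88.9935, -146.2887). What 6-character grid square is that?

BR68ux

Add 180° to longitude and 90° to latitude: 33.7113, 178.9935.
Field: lon ⌊33.7113/20⌋ = 1 → B; lat ⌊178.9935/10⌋ = 17 → R.
Square: lon ⌊13.7113/2⌋ = 6; lat ⌊8.9935/1⌋ = 8.
Subsquare: lon ⌊1.7113/0.0833333⌋ = 20 → u; lat ⌊0.9935/0.0416667⌋ = 23 → x.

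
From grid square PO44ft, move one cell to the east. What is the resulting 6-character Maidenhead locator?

PO44gt

Longitude subsquare f = 5; +1 → 6 = g.
The latitude characters are unchanged.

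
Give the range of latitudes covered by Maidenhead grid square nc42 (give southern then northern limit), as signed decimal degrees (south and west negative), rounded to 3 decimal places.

-68.000, -67.000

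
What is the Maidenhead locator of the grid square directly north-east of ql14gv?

Longitude subsquare g = 6; +1 → 7 = h.
Latitude subsquare v = 21; +1 → 22 = w.

QL14hw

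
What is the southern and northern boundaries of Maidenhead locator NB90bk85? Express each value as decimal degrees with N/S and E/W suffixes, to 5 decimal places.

79.56250° S, 79.55833° S

Field N=13, B=1: +13·20° lon, +1·10° lat → SW at lon 80°, lat -80°.
Square 9, 0: +9·2° lon, +0·1° lat → SW at lon 98°, lat -80°.
Subsquare b=1, k=10: +1·0.0833333° lon, +10·0.0416667° lat → SW at lon 98.0833°, lat -79.5833°.
Extended square 8, 5: +8·0.00833333° lon, +5·0.00416667° lat → SW at lon 98.15°, lat -79.5625°.
Cell spans 0.00833333° lon × 0.00416667° lat.
south 79.56250° S, north 79.55833° S.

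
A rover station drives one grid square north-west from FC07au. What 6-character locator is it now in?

Longitude subsquare a = 0; −1 → -1, wraps to 23 = x, carry into square.
Longitude square 0; −1 → -1, wraps to 9, carry into field.
Longitude field F = 5; −1 → 4 = E.
Latitude subsquare u = 20; +1 → 21 = v.

EC97xv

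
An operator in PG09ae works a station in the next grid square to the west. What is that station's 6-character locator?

OG99xe

Longitude subsquare a = 0; −1 → -1, wraps to 23 = x, carry into square.
Longitude square 0; −1 → -1, wraps to 9, carry into field.
Longitude field P = 15; −1 → 14 = O.
The latitude characters are unchanged.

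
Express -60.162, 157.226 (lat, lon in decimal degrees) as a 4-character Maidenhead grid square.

Offset from 180°W / 90°S: lon 337.23°, lat 29.84°.
Field (20°×10°, letters A–R): 337.23/20 → 16 → Q, 29.84/10 → 2 → C; chars QC.
Square (2°×1°, digits 0–9): 17.23/2 → 8, 9.84/1 → 9; chars 89.

QC89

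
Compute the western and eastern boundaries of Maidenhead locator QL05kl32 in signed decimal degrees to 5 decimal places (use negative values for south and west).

140.85833, 140.86667

Field Q=16, L=11: +16·20° lon, +11·10° lat → SW at lon 140°, lat 20°.
Square 0, 5: +0·2° lon, +5·1° lat → SW at lon 140°, lat 25°.
Subsquare k=10, l=11: +10·0.0833333° lon, +11·0.0416667° lat → SW at lon 140.833°, lat 25.4583°.
Extended square 3, 2: +3·0.00833333° lon, +2·0.00416667° lat → SW at lon 140.858°, lat 25.4667°.
Cell spans 0.00833333° lon × 0.00416667° lat.
west 140.85833, east 140.86667.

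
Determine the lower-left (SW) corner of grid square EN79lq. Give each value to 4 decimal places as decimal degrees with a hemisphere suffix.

49.6667° N, 85.0833° W

Field E=4, N=13: +4·20° lon, +13·10° lat → SW at lon -100°, lat 40°.
Square 7, 9: +7·2° lon, +9·1° lat → SW at lon -86°, lat 49°.
Subsquare l=11, q=16: +11·0.0833333° lon, +16·0.0416667° lat → SW at lon -85.0833°, lat 49.6667°.
latitude 49.6667° N, longitude 85.0833° W.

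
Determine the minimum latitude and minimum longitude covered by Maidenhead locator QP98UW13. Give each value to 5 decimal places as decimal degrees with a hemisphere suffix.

68.92917° N, 159.67500° E

Field Q=16, P=15: +16·20° lon, +15·10° lat → SW at lon 140°, lat 60°.
Square 9, 8: +9·2° lon, +8·1° lat → SW at lon 158°, lat 68°.
Subsquare u=20, w=22: +20·0.0833333° lon, +22·0.0416667° lat → SW at lon 159.667°, lat 68.9167°.
Extended square 1, 3: +1·0.00833333° lon, +3·0.00416667° lat → SW at lon 159.675°, lat 68.9292°.
latitude 68.92917° N, longitude 159.67500° E.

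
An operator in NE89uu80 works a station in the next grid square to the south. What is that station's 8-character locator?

Latitude extended square 0; −1 → -1, wraps to 9, carry into subsquare.
Latitude subsquare u = 20; −1 → 19 = t.
The longitude characters are unchanged.

NE89ut89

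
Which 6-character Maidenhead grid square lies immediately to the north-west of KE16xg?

Longitude subsquare x = 23; −1 → 22 = w.
Latitude subsquare g = 6; +1 → 7 = h.

KE16wh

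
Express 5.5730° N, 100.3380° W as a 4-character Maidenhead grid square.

DJ95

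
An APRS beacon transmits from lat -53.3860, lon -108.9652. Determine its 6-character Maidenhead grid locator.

Offset from 180°W / 90°S: lon 71.0348°, lat 36.6140°.
Field: lon ⌊71.0348/20⌋ = 3 → D; lat ⌊36.6140/10⌋ = 3 → D.
Square: lon ⌊11.0348/2⌋ = 5; lat ⌊6.6140/1⌋ = 6.
Subsquare: lon ⌊1.0348/0.0833333⌋ = 12 → m; lat ⌊0.6140/0.0416667⌋ = 14 → o.

DD56mo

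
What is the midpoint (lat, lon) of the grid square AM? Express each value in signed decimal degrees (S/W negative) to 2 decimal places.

35.00, -170.00

Field A=0, M=12: +0·20° lon, +12·10° lat → SW at lon -180°, lat 30°.
Cell spans 20° lon × 10° lat. Centre is SW corner plus half of each.
latitude 35.00, longitude -170.00.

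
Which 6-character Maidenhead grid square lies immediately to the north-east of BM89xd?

BM99ae

Longitude subsquare x = 23; +1 → 24, wraps to 0 = a, carry into square.
Longitude square 8; +1 → 9.
Latitude subsquare d = 3; +1 → 4 = e.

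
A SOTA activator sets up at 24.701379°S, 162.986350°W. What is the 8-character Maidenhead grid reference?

AG85mh11

Offset from 180°W / 90°S: lon 17.01365°, lat 65.29862°.
Field (20°×10°, letters A–R): 17.01365/20 → 0 → A, 65.29862/10 → 6 → G; chars AG.
Square (2°×1°, digits 0–9): 17.01365/2 → 8, 5.29862/1 → 5; chars 85.
Subsquare (5′×2.5′, letters a–x): 1.01365/0.0833333 → 12 → m, 0.29862/0.0416667 → 7 → h; chars mh.
Extended square (30″×15″, digits 0–9): 0.01365/0.00833333 → 1, 0.00695/0.00416667 → 1; chars 11.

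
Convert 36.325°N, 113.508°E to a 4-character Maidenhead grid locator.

Shift to the Maidenhead origin (180°W, 90°S): lon 293.51, lat 126.33.
Field: 293.51/20 → 14 → O, 126.33/10 → 12 → M; chars OM.
Square: 13.51/2 → 6, 6.33/1 → 6; chars 66.

OM66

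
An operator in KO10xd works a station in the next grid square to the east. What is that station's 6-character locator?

Longitude subsquare x = 23; +1 → 24, wraps to 0 = a, carry into square.
Longitude square 1; +1 → 2.
The latitude characters are unchanged.

KO20ad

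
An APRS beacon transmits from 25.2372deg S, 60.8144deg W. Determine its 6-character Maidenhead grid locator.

FG94os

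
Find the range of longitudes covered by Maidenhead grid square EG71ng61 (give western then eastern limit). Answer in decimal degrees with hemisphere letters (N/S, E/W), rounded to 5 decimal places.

Field E=4, G=6: +4·20° lon, +6·10° lat → SW at lon -100°, lat -30°.
Square 7, 1: +7·2° lon, +1·1° lat → SW at lon -86°, lat -29°.
Subsquare n=13, g=6: +13·0.0833333° lon, +6·0.0416667° lat → SW at lon -84.9167°, lat -28.75°.
Extended square 6, 1: +6·0.00833333° lon, +1·0.00416667° lat → SW at lon -84.8667°, lat -28.7458°.
Cell spans 0.00833333° lon × 0.00416667° lat.
west 84.86667° W, east 84.85833° W.

84.86667° W, 84.85833° W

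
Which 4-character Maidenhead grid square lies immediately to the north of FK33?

FK34

Latitude square 3; +1 → 4.
The longitude characters are unchanged.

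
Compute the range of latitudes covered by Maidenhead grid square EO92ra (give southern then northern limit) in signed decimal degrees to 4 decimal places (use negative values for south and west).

52.0000, 52.0417

Field E=4, O=14: +4·20° lon, +14·10° lat → SW at lon -100°, lat 50°.
Square 9, 2: +9·2° lon, +2·1° lat → SW at lon -82°, lat 52°.
Subsquare r=17, a=0: +17·0.0833333° lon, +0·0.0416667° lat → SW at lon -80.5833°, lat 52°.
Cell spans 0.0833333° lon × 0.0416667° lat.
south 52.0000, north 52.0417.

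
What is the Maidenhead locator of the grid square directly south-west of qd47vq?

Longitude subsquare v = 21; −1 → 20 = u.
Latitude subsquare q = 16; −1 → 15 = p.

QD47up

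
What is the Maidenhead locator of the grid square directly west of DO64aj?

DO54xj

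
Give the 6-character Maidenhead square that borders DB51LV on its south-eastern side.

Longitude subsquare l = 11; +1 → 12 = m.
Latitude subsquare v = 21; −1 → 20 = u.

DB51mu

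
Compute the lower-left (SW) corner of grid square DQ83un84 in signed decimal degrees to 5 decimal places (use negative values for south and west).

73.55833, -102.26667

Field D=3, Q=16: +3·20° lon, +16·10° lat → SW at lon -120°, lat 70°.
Square 8, 3: +8·2° lon, +3·1° lat → SW at lon -104°, lat 73°.
Subsquare u=20, n=13: +20·0.0833333° lon, +13·0.0416667° lat → SW at lon -102.333°, lat 73.5417°.
Extended square 8, 4: +8·0.00833333° lon, +4·0.00416667° lat → SW at lon -102.267°, lat 73.5583°.
latitude 73.55833, longitude -102.26667.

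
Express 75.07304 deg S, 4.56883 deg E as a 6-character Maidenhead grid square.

Add 180° to longitude and 90° to latitude: 184.5688, 14.9270.
Field: lon ⌊184.5688/20⌋ = 9 → J; lat ⌊14.9270/10⌋ = 1 → B.
Square: lon ⌊4.5688/2⌋ = 2; lat ⌊4.9270/1⌋ = 4.
Subsquare: lon ⌊0.5688/0.0833333⌋ = 6 → g; lat ⌊0.9270/0.0416667⌋ = 22 → w.

JB24gw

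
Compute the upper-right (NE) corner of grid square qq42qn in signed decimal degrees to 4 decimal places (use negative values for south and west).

Field Q=16, Q=16: +16·20° lon, +16·10° lat → SW at lon 140°, lat 70°.
Square 4, 2: +4·2° lon, +2·1° lat → SW at lon 148°, lat 72°.
Subsquare q=16, n=13: +16·0.0833333° lon, +13·0.0416667° lat → SW at lon 149.333°, lat 72.5417°.
Cell spans 0.0833333° lon × 0.0416667° lat. NE corner is SW corner plus one full cell.
latitude 72.5833, longitude 149.4167.

72.5833, 149.4167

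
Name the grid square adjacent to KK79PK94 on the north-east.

KK79qk05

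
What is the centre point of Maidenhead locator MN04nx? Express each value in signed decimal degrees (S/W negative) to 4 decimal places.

Field M=12, N=13: +12·20° lon, +13·10° lat → SW at lon 60°, lat 40°.
Square 0, 4: +0·2° lon, +4·1° lat → SW at lon 60°, lat 44°.
Subsquare n=13, x=23: +13·0.0833333° lon, +23·0.0416667° lat → SW at lon 61.0833°, lat 44.9583°.
Cell spans 0.0833333° lon × 0.0416667° lat. Centre is SW corner plus half of each.
latitude 44.9792, longitude 61.1250.

44.9792, 61.1250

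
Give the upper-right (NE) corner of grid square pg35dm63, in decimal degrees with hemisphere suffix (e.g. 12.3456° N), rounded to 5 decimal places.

24.48333° S, 126.30833° E

Field P=15, G=6: +15·20° lon, +6·10° lat → SW at lon 120°, lat -30°.
Square 3, 5: +3·2° lon, +5·1° lat → SW at lon 126°, lat -25°.
Subsquare d=3, m=12: +3·0.0833333° lon, +12·0.0416667° lat → SW at lon 126.25°, lat -24.5°.
Extended square 6, 3: +6·0.00833333° lon, +3·0.00416667° lat → SW at lon 126.3°, lat -24.4875°.
Cell spans 0.00833333° lon × 0.00416667° lat. NE corner is SW corner plus one full cell.
latitude 24.48333° S, longitude 126.30833° E.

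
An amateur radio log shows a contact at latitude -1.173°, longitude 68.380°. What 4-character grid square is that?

MI48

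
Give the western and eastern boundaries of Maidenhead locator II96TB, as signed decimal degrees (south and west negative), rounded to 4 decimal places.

-0.4167, -0.3333

Field I=8, I=8: +8·20° lon, +8·10° lat → SW at lon -20°, lat -10°.
Square 9, 6: +9·2° lon, +6·1° lat → SW at lon -2°, lat -4°.
Subsquare t=19, b=1: +19·0.0833333° lon, +1·0.0416667° lat → SW at lon -0.416667°, lat -3.95833°.
Cell spans 0.0833333° lon × 0.0416667° lat.
west -0.4167, east -0.3333.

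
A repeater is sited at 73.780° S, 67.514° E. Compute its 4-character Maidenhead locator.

MB36

Offset from 180°W / 90°S: lon 247.51°, lat 16.22°.
Field: lon ⌊247.51/20⌋ = 12 → M; lat ⌊16.22/10⌋ = 1 → B.
Square: lon ⌊7.51/2⌋ = 3; lat ⌊6.22/1⌋ = 6.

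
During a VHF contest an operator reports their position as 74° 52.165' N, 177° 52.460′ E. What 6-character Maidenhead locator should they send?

Shift to the Maidenhead origin (180°W, 90°S): lon 357.8743, lat 164.8694.
Field: lon ⌊357.8743/20⌋ = 17 → R; lat ⌊164.8694/10⌋ = 16 → Q.
Square: lon ⌊17.8743/2⌋ = 8; lat ⌊4.8694/1⌋ = 4.
Subsquare: lon ⌊1.8743/0.0833333⌋ = 22 → w; lat ⌊0.8694/0.0416667⌋ = 20 → u.

RQ84wu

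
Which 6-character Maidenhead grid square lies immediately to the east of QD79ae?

QD79be

Longitude subsquare a = 0; +1 → 1 = b.
The latitude characters are unchanged.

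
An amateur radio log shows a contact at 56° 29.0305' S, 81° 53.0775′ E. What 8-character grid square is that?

Shift to the Maidenhead origin (180°W, 90°S): lon 261.88463, lat 33.51616.
Field: lon ⌊261.88463/20⌋ = 13 → N; lat ⌊33.51616/10⌋ = 3 → D.
Square: lon ⌊1.88463/2⌋ = 0; lat ⌊3.51616/1⌋ = 3.
Subsquare: lon ⌊1.88463/0.0833333⌋ = 22 → w; lat ⌊0.51616/0.0416667⌋ = 12 → m.
Extended square: lon ⌊0.05129/0.00833333⌋ = 6; lat ⌊0.01616/0.00416667⌋ = 3.

ND03wm63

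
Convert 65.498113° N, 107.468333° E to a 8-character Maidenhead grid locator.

OP35rl69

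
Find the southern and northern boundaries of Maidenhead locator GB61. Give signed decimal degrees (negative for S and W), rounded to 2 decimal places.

-79.00, -78.00

Field G=6, B=1: +6·20° lon, +1·10° lat → SW at lon -60°, lat -80°.
Square 6, 1: +6·2° lon, +1·1° lat → SW at lon -48°, lat -79°.
Cell spans 2° lon × 1° lat.
south -79.00, north -78.00.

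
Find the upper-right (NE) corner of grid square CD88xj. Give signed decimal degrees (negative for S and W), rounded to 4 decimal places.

Field C=2, D=3: +2·20° lon, +3·10° lat → SW at lon -140°, lat -60°.
Square 8, 8: +8·2° lon, +8·1° lat → SW at lon -124°, lat -52°.
Subsquare x=23, j=9: +23·0.0833333° lon, +9·0.0416667° lat → SW at lon -122.083°, lat -51.625°.
Cell spans 0.0833333° lon × 0.0416667° lat. NE corner is SW corner plus one full cell.
latitude -51.5833, longitude -122.0000.

-51.5833, -122.0000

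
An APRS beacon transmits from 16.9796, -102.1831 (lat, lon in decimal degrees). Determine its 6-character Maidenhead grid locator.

Shift to the Maidenhead origin (180°W, 90°S): lon 77.8169, lat 106.9796.
Field (20°×10°, letters A–R): 77.8169/20 → 3 → D, 106.9796/10 → 10 → K; chars DK.
Square (2°×1°, digits 0–9): 17.8169/2 → 8, 6.9796/1 → 6; chars 86.
Subsquare (5′×2.5′, letters a–x): 1.8169/0.0833333 → 21 → v, 0.9796/0.0416667 → 23 → x; chars vx.

DK86vx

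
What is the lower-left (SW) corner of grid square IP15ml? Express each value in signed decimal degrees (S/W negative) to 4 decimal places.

65.4583, -17.0000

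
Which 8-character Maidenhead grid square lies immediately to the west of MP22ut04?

MP22tt94

Longitude extended square 0; −1 → -1, wraps to 9, carry into subsquare.
Longitude subsquare u = 20; −1 → 19 = t.
The latitude characters are unchanged.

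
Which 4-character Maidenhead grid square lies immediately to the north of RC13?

RC14

Latitude square 3; +1 → 4.
The longitude characters are unchanged.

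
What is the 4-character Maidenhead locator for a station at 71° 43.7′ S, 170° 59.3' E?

RB58

Shift to the Maidenhead origin (180°W, 90°S): lon 350.99, lat 18.27.
Field: lon ⌊350.99/20⌋ = 17 → R; lat ⌊18.27/10⌋ = 1 → B.
Square: lon ⌊10.99/2⌋ = 5; lat ⌊8.27/1⌋ = 8.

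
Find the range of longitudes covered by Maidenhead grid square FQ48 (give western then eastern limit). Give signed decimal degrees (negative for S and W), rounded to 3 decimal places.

-72.000, -70.000

Field F=5, Q=16: +5·20° lon, +16·10° lat → SW at lon -80°, lat 70°.
Square 4, 8: +4·2° lon, +8·1° lat → SW at lon -72°, lat 78°.
Cell spans 2° lon × 1° lat.
west -72.000, east -70.000.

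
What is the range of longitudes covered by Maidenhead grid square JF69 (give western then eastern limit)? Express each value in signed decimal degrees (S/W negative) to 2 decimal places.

12.00, 14.00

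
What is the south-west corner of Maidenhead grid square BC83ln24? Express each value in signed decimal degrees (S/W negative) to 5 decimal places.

-66.44167, -143.06667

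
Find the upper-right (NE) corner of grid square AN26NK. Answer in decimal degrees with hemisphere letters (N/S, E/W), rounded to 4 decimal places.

Field A=0, N=13: +0·20° lon, +13·10° lat → SW at lon -180°, lat 40°.
Square 2, 6: +2·2° lon, +6·1° lat → SW at lon -176°, lat 46°.
Subsquare n=13, k=10: +13·0.0833333° lon, +10·0.0416667° lat → SW at lon -174.917°, lat 46.4167°.
Cell spans 0.0833333° lon × 0.0416667° lat. NE corner is SW corner plus one full cell.
latitude 46.4583° N, longitude 174.8333° W.

46.4583° N, 174.8333° W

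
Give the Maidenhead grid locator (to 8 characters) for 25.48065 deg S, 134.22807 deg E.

Shift to the Maidenhead origin (180°W, 90°S): lon 314.22807, lat 64.51935.
Field: 314.22807/20 → 15 → P, 64.51935/10 → 6 → G; chars PG.
Square: 14.22807/2 → 7, 4.51935/1 → 4; chars 74.
Subsquare: 0.22807/0.0833333 → 2 → c, 0.51935/0.0416667 → 12 → m; chars cm.
Extended square: 0.06140/0.00833333 → 7, 0.01935/0.00416667 → 4; chars 74.

PG74cm74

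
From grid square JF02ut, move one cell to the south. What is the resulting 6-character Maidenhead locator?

JF02us

Latitude subsquare t = 19; −1 → 18 = s.
The longitude characters are unchanged.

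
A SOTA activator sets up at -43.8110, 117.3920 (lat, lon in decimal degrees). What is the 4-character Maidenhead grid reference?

Shift to the Maidenhead origin (180°W, 90°S): lon 297.39, lat 46.19.
Field: lon ⌊297.39/20⌋ = 14 → O; lat ⌊46.19/10⌋ = 4 → E.
Square: lon ⌊17.39/2⌋ = 8; lat ⌊6.19/1⌋ = 6.

OE86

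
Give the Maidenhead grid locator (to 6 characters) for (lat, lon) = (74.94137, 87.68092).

Shift to the Maidenhead origin (180°W, 90°S): lon 267.6809, lat 164.9414.
Field (20°×10°, letters A–R): lon ⌊267.6809/20⌋ = 13 → N; lat ⌊164.9414/10⌋ = 16 → Q.
Square (2°×1°, digits 0–9): lon ⌊7.6809/2⌋ = 3; lat ⌊4.9414/1⌋ = 4.
Subsquare (5′×2.5′, letters a–x): lon ⌊1.6809/0.0833333⌋ = 20 → u; lat ⌊0.9414/0.0416667⌋ = 22 → w.

NQ34uw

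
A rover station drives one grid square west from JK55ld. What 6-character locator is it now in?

JK55kd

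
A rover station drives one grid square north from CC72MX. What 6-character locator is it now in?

CC73ma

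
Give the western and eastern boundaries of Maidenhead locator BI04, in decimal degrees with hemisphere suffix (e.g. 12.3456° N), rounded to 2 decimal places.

160.00° W, 158.00° W

Field B=1, I=8: +1·20° lon, +8·10° lat → SW at lon -160°, lat -10°.
Square 0, 4: +0·2° lon, +4·1° lat → SW at lon -160°, lat -6°.
Cell spans 2° lon × 1° lat.
west 160.00° W, east 158.00° W.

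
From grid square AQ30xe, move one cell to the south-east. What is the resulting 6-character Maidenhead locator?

AQ40ad

Longitude subsquare x = 23; +1 → 24, wraps to 0 = a, carry into square.
Longitude square 3; +1 → 4.
Latitude subsquare e = 4; −1 → 3 = d.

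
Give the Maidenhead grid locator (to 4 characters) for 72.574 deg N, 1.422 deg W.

IQ92

Add 180° to longitude and 90° to latitude: 178.58, 162.57.
Field: lon ⌊178.58/20⌋ = 8 → I; lat ⌊162.57/10⌋ = 16 → Q.
Square: lon ⌊18.58/2⌋ = 9; lat ⌊2.57/1⌋ = 2.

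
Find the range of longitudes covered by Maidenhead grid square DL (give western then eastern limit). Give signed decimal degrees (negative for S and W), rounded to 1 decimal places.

-120.0, -100.0

Field D=3, L=11: +3·20° lon, +11·10° lat → SW at lon -120°, lat 20°.
Cell spans 20° lon × 10° lat.
west -120.0, east -100.0.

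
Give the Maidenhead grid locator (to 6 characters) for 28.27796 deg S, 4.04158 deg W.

IG71xr

Add 180° to longitude and 90° to latitude: 175.9584, 61.7220.
Field: 175.9584/20 → 8 → I, 61.7220/10 → 6 → G; chars IG.
Square: 15.9584/2 → 7, 1.7220/1 → 1; chars 71.
Subsquare: 1.9584/0.0833333 → 23 → x, 0.7220/0.0416667 → 17 → r; chars xr.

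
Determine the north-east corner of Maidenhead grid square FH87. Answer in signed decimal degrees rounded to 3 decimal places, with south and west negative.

-12.000, -62.000

Field F=5, H=7: +5·20° lon, +7·10° lat → SW at lon -80°, lat -20°.
Square 8, 7: +8·2° lon, +7·1° lat → SW at lon -64°, lat -13°.
Cell spans 2° lon × 1° lat. NE corner is SW corner plus one full cell.
latitude -12.000, longitude -62.000.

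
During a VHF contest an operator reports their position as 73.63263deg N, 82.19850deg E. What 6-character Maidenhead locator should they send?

NQ13cp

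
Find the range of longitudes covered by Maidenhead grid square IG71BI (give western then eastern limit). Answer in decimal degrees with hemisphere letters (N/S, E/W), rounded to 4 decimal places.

5.9167° W, 5.8333° W

Field I=8, G=6: +8·20° lon, +6·10° lat → SW at lon -20°, lat -30°.
Square 7, 1: +7·2° lon, +1·1° lat → SW at lon -6°, lat -29°.
Subsquare b=1, i=8: +1·0.0833333° lon, +8·0.0416667° lat → SW at lon -5.91667°, lat -28.6667°.
Cell spans 0.0833333° lon × 0.0416667° lat.
west 5.9167° W, east 5.8333° W.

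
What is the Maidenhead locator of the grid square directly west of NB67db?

NB67cb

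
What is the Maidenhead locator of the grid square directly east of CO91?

DO01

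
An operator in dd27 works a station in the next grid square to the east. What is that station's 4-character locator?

Longitude square 2; +1 → 3.
The latitude characters are unchanged.

DD37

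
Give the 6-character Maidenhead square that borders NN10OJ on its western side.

Longitude subsquare o = 14; −1 → 13 = n.
The latitude characters are unchanged.

NN10nj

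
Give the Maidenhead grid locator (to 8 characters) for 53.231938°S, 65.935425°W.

Shift to the Maidenhead origin (180°W, 90°S): lon 114.06458, lat 36.76806.
Field: lon ⌊114.06458/20⌋ = 5 → F; lat ⌊36.76806/10⌋ = 3 → D.
Square: lon ⌊14.06458/2⌋ = 7; lat ⌊6.76806/1⌋ = 6.
Subsquare: lon ⌊0.06458/0.0833333⌋ = 0 → a; lat ⌊0.76806/0.0416667⌋ = 18 → s.
Extended square: lon ⌊0.06458/0.00833333⌋ = 7; lat ⌊0.01806/0.00416667⌋ = 4.

FD76as74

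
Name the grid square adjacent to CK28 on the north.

CK29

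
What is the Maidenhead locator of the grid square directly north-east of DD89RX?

DE80sa

Longitude subsquare r = 17; +1 → 18 = s.
Latitude subsquare x = 23; +1 → 24, wraps to 0 = a, carry into square.
Latitude square 9; +1 → 10, wraps to 0, carry into field.
Latitude field D = 3; +1 → 4 = E.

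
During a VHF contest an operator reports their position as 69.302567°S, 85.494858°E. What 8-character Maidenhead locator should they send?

Offset from 180°W / 90°S: lon 265.49486°, lat 20.69743°.
Field: lon ⌊265.49486/20⌋ = 13 → N; lat ⌊20.69743/10⌋ = 2 → C.
Square: lon ⌊5.49486/2⌋ = 2; lat ⌊0.69743/1⌋ = 0.
Subsquare: lon ⌊1.49486/0.0833333⌋ = 17 → r; lat ⌊0.69743/0.0416667⌋ = 16 → q.
Extended square: lon ⌊0.07819/0.00833333⌋ = 9; lat ⌊0.03077/0.00416667⌋ = 7.

NC20rq97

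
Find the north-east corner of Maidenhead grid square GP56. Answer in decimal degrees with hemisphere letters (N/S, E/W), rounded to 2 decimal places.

Field G=6, P=15: +6·20° lon, +15·10° lat → SW at lon -60°, lat 60°.
Square 5, 6: +5·2° lon, +6·1° lat → SW at lon -50°, lat 66°.
Cell spans 2° lon × 1° lat. NE corner is SW corner plus one full cell.
latitude 67.00° N, longitude 48.00° W.

67.00° N, 48.00° W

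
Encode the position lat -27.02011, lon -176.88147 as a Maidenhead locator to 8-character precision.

AG12nx45

Offset from 180°W / 90°S: lon 3.11853°, lat 62.97989°.
Field: lon ⌊3.11853/20⌋ = 0 → A; lat ⌊62.97989/10⌋ = 6 → G.
Square: lon ⌊3.11853/2⌋ = 1; lat ⌊2.97989/1⌋ = 2.
Subsquare: lon ⌊1.11853/0.0833333⌋ = 13 → n; lat ⌊0.97989/0.0416667⌋ = 23 → x.
Extended square: lon ⌊0.03520/0.00833333⌋ = 4; lat ⌊0.02156/0.00416667⌋ = 5.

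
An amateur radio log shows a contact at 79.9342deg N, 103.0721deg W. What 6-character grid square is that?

Shift to the Maidenhead origin (180°W, 90°S): lon 76.9279, lat 169.9342.
Field: 76.9279/20 → 3 → D, 169.9342/10 → 16 → Q; chars DQ.
Square: 16.9279/2 → 8, 9.9342/1 → 9; chars 89.
Subsquare: 0.9279/0.0833333 → 11 → l, 0.9342/0.0416667 → 22 → w; chars lw.

DQ89lw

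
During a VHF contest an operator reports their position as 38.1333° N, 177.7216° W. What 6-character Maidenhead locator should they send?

AM18dd

Offset from 180°W / 90°S: lon 2.2784°, lat 128.1333°.
Field: lon ⌊2.2784/20⌋ = 0 → A; lat ⌊128.1333/10⌋ = 12 → M.
Square: lon ⌊2.2784/2⌋ = 1; lat ⌊8.1333/1⌋ = 8.
Subsquare: lon ⌊0.2784/0.0833333⌋ = 3 → d; lat ⌊0.1333/0.0416667⌋ = 3 → d.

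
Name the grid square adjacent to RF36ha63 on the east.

Longitude extended square 6; +1 → 7.
The latitude characters are unchanged.

RF36ha73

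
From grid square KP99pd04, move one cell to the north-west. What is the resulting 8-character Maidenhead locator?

KP99od95

Longitude extended square 0; −1 → -1, wraps to 9, carry into subsquare.
Longitude subsquare p = 15; −1 → 14 = o.
Latitude extended square 4; +1 → 5.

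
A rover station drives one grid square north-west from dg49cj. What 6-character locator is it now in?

DG49bk

Longitude subsquare c = 2; −1 → 1 = b.
Latitude subsquare j = 9; +1 → 10 = k.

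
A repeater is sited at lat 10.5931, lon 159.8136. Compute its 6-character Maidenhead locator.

Offset from 180°W / 90°S: lon 339.8136°, lat 100.5931°.
Field (20°×10°, letters A–R): 339.8136/20 → 16 → Q, 100.5931/10 → 10 → K; chars QK.
Square (2°×1°, digits 0–9): 19.8136/2 → 9, 0.5931/1 → 0; chars 90.
Subsquare (5′×2.5′, letters a–x): 1.8136/0.0833333 → 21 → v, 0.5931/0.0416667 → 14 → o; chars vo.

QK90vo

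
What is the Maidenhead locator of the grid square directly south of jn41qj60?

JN41qi69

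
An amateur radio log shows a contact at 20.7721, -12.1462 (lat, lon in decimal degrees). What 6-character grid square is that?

Offset from 180°W / 90°S: lon 167.8538°, lat 110.7721°.
Field: 167.8538/20 → 8 → I, 110.7721/10 → 11 → L; chars IL.
Square: 7.8538/2 → 3, 0.7721/1 → 0; chars 30.
Subsquare: 1.8538/0.0833333 → 22 → w, 0.7721/0.0416667 → 18 → s; chars ws.

IL30ws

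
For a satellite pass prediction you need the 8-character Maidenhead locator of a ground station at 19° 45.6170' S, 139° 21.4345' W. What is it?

Add 180° to longitude and 90° to latitude: 40.64276, 70.23972.
Field (20°×10°, letters A–R): 40.64276/20 → 2 → C, 70.23972/10 → 7 → H; chars CH.
Square (2°×1°, digits 0–9): 0.64276/2 → 0, 0.23972/1 → 0; chars 00.
Subsquare (5′×2.5′, letters a–x): 0.64276/0.0833333 → 7 → h, 0.23972/0.0416667 → 5 → f; chars hf.
Extended square (30″×15″, digits 0–9): 0.05943/0.00833333 → 7, 0.03138/0.00416667 → 7; chars 77.

CH00hf77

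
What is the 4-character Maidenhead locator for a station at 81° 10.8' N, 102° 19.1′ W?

DR81

Shift to the Maidenhead origin (180°W, 90°S): lon 77.68, lat 171.18.
Field: 77.68/20 → 3 → D, 171.18/10 → 17 → R; chars DR.
Square: 17.68/2 → 8, 1.18/1 → 1; chars 81.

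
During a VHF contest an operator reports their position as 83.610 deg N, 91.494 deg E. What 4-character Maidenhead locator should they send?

NR53

Add 180° to longitude and 90° to latitude: 271.49, 173.61.
Field: lon ⌊271.49/20⌋ = 13 → N; lat ⌊173.61/10⌋ = 17 → R.
Square: lon ⌊11.49/2⌋ = 5; lat ⌊3.61/1⌋ = 3.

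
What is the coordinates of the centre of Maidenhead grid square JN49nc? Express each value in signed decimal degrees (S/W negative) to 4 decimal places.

49.1042, 9.1250

Field J=9, N=13: +9·20° lon, +13·10° lat → SW at lon 0°, lat 40°.
Square 4, 9: +4·2° lon, +9·1° lat → SW at lon 8°, lat 49°.
Subsquare n=13, c=2: +13·0.0833333° lon, +2·0.0416667° lat → SW at lon 9.08333°, lat 49.0833°.
Cell spans 0.0833333° lon × 0.0416667° lat. Centre is SW corner plus half of each.
latitude 49.1042, longitude 9.1250.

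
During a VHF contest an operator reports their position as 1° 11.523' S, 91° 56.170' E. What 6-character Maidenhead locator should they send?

Add 180° to longitude and 90° to latitude: 271.9362, 88.8080.
Field (20°×10°, letters A–R): 271.9362/20 → 13 → N, 88.8080/10 → 8 → I; chars NI.
Square (2°×1°, digits 0–9): 11.9362/2 → 5, 8.8080/1 → 8; chars 58.
Subsquare (5′×2.5′, letters a–x): 1.9362/0.0833333 → 23 → x, 0.8080/0.0416667 → 19 → t; chars xt.

NI58xt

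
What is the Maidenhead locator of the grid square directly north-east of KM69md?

KM69ne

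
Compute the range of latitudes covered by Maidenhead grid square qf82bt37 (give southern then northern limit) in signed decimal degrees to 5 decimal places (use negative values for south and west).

Field Q=16, F=5: +16·20° lon, +5·10° lat → SW at lon 140°, lat -40°.
Square 8, 2: +8·2° lon, +2·1° lat → SW at lon 156°, lat -38°.
Subsquare b=1, t=19: +1·0.0833333° lon, +19·0.0416667° lat → SW at lon 156.083°, lat -37.2083°.
Extended square 3, 7: +3·0.00833333° lon, +7·0.00416667° lat → SW at lon 156.108°, lat -37.1792°.
Cell spans 0.00833333° lon × 0.00416667° lat.
south -37.17917, north -37.17500.

-37.17917, -37.17500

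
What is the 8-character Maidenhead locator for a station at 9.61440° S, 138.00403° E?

Add 180° to longitude and 90° to latitude: 318.00403, 80.38560.
Field (20°×10°, letters A–R): 318.00403/20 → 15 → P, 80.38560/10 → 8 → I; chars PI.
Square (2°×1°, digits 0–9): 18.00403/2 → 9, 0.38560/1 → 0; chars 90.
Subsquare (5′×2.5′, letters a–x): 0.00403/0.0833333 → 0 → a, 0.38560/0.0416667 → 9 → j; chars aj.
Extended square (30″×15″, digits 0–9): 0.00403/0.00833333 → 0, 0.01060/0.00416667 → 2; chars 02.

PI90aj02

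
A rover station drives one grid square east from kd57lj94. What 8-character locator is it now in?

Longitude extended square 9; +1 → 10, wraps to 0, carry into subsquare.
Longitude subsquare l = 11; +1 → 12 = m.
The latitude characters are unchanged.

KD57mj04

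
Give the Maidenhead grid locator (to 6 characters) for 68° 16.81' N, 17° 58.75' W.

Add 180° to longitude and 90° to latitude: 162.0208, 158.2802.
Field: 162.0208/20 → 8 → I, 158.2802/10 → 15 → P; chars IP.
Square: 2.0208/2 → 1, 8.2802/1 → 8; chars 18.
Subsquare: 0.0208/0.0833333 → 0 → a, 0.2802/0.0416667 → 6 → g; chars ag.

IP18ag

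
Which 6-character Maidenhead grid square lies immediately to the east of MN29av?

MN29bv

Longitude subsquare a = 0; +1 → 1 = b.
The latitude characters are unchanged.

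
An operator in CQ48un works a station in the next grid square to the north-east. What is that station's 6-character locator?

Longitude subsquare u = 20; +1 → 21 = v.
Latitude subsquare n = 13; +1 → 14 = o.

CQ48vo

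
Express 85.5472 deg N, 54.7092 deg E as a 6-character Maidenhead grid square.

LR75in

Shift to the Maidenhead origin (180°W, 90°S): lon 234.7092, lat 175.5472.
Field: lon ⌊234.7092/20⌋ = 11 → L; lat ⌊175.5472/10⌋ = 17 → R.
Square: lon ⌊14.7092/2⌋ = 7; lat ⌊5.5472/1⌋ = 5.
Subsquare: lon ⌊0.7092/0.0833333⌋ = 8 → i; lat ⌊0.5472/0.0416667⌋ = 13 → n.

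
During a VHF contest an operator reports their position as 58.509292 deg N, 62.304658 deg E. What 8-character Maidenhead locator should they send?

MO18dm62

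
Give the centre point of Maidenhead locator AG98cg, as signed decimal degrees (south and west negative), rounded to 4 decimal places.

Field A=0, G=6: +0·20° lon, +6·10° lat → SW at lon -180°, lat -30°.
Square 9, 8: +9·2° lon, +8·1° lat → SW at lon -162°, lat -22°.
Subsquare c=2, g=6: +2·0.0833333° lon, +6·0.0416667° lat → SW at lon -161.833°, lat -21.75°.
Cell spans 0.0833333° lon × 0.0416667° lat. Centre is SW corner plus half of each.
latitude -21.7292, longitude -161.7917.

-21.7292, -161.7917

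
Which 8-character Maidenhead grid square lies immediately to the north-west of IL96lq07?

Longitude extended square 0; −1 → -1, wraps to 9, carry into subsquare.
Longitude subsquare l = 11; −1 → 10 = k.
Latitude extended square 7; +1 → 8.

IL96kq98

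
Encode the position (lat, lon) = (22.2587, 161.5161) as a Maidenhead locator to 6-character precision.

Shift to the Maidenhead origin (180°W, 90°S): lon 341.5161, lat 112.2587.
Field (20°×10°, letters A–R): 341.5161/20 → 17 → R, 112.2587/10 → 11 → L; chars RL.
Square (2°×1°, digits 0–9): 1.5161/2 → 0, 2.2587/1 → 2; chars 02.
Subsquare (5′×2.5′, letters a–x): 1.5161/0.0833333 → 18 → s, 0.2587/0.0416667 → 6 → g; chars sg.

RL02sg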